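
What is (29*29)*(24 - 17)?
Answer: 5887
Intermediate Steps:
(29*29)*(24 - 17) = 841*7 = 5887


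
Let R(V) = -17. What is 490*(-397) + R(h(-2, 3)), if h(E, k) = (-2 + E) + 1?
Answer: -194547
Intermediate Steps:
h(E, k) = -1 + E
490*(-397) + R(h(-2, 3)) = 490*(-397) - 17 = -194530 - 17 = -194547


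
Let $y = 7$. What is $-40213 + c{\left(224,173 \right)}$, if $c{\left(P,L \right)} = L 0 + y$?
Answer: $-40206$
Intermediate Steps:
$c{\left(P,L \right)} = 7$ ($c{\left(P,L \right)} = L 0 + 7 = 0 + 7 = 7$)
$-40213 + c{\left(224,173 \right)} = -40213 + 7 = -40206$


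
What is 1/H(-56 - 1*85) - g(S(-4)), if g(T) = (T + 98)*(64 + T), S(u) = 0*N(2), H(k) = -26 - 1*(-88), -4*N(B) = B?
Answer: -388863/62 ≈ -6272.0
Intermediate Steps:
N(B) = -B/4
H(k) = 62 (H(k) = -26 + 88 = 62)
S(u) = 0 (S(u) = 0*(-¼*2) = 0*(-½) = 0)
g(T) = (64 + T)*(98 + T) (g(T) = (98 + T)*(64 + T) = (64 + T)*(98 + T))
1/H(-56 - 1*85) - g(S(-4)) = 1/62 - (6272 + 0² + 162*0) = 1/62 - (6272 + 0 + 0) = 1/62 - 1*6272 = 1/62 - 6272 = -388863/62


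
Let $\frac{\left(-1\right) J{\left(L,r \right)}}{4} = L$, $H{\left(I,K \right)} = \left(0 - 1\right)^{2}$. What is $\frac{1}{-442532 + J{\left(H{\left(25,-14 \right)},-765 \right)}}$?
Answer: $- \frac{1}{442536} \approx -2.2597 \cdot 10^{-6}$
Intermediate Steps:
$H{\left(I,K \right)} = 1$ ($H{\left(I,K \right)} = \left(-1\right)^{2} = 1$)
$J{\left(L,r \right)} = - 4 L$
$\frac{1}{-442532 + J{\left(H{\left(25,-14 \right)},-765 \right)}} = \frac{1}{-442532 - 4} = \frac{1}{-442536} = - \frac{1}{442536}$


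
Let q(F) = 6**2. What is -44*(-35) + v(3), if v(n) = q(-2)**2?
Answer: 2836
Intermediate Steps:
q(F) = 36
v(n) = 1296 (v(n) = 36**2 = 1296)
-44*(-35) + v(3) = -44*(-35) + 1296 = 1540 + 1296 = 2836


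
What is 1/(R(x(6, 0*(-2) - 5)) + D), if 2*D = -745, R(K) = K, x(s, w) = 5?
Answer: -2/735 ≈ -0.0027211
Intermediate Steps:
D = -745/2 (D = (½)*(-745) = -745/2 ≈ -372.50)
1/(R(x(6, 0*(-2) - 5)) + D) = 1/(5 - 745/2) = 1/(-735/2) = -2/735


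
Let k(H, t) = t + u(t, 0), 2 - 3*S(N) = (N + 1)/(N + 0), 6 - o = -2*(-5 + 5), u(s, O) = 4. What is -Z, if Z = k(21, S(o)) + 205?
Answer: -3767/18 ≈ -209.28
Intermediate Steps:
o = 6 (o = 6 - (-2)*(-5 + 5) = 6 - (-2)*0 = 6 - 1*0 = 6 + 0 = 6)
S(N) = ⅔ - (1 + N)/(3*N) (S(N) = ⅔ - (N + 1)/(3*(N + 0)) = ⅔ - (1 + N)/(3*N))
k(H, t) = 4 + t (k(H, t) = t + 4 = 4 + t)
Z = 3767/18 (Z = (4 + (⅓)*(-1 + 6)/6) + 205 = (4 + (⅓)*(⅙)*5) + 205 = (4 + 5/18) + 205 = 77/18 + 205 = 3767/18 ≈ 209.28)
-Z = -1*3767/18 = -3767/18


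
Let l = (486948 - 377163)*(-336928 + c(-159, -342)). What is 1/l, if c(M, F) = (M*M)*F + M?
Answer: -1/986219404365 ≈ -1.0140e-12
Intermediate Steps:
c(M, F) = M + F*M**2 (c(M, F) = M**2*F + M = F*M**2 + M = M + F*M**2)
l = -986219404365 (l = (486948 - 377163)*(-336928 - 159*(1 - 342*(-159))) = 109785*(-336928 - 159*(1 + 54378)) = 109785*(-336928 - 159*54379) = 109785*(-336928 - 8646261) = 109785*(-8983189) = -986219404365)
1/l = 1/(-986219404365) = -1/986219404365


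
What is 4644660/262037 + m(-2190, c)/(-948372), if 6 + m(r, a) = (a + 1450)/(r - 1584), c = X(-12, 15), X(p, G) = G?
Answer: 16623968689994513/937871281905336 ≈ 17.725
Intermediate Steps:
c = 15
m(r, a) = -6 + (1450 + a)/(-1584 + r) (m(r, a) = -6 + (a + 1450)/(r - 1584) = -6 + (1450 + a)/(-1584 + r))
4644660/262037 + m(-2190, c)/(-948372) = 4644660/262037 + ((10954 + 15 - 6*(-2190))/(-1584 - 2190))/(-948372) = 4644660*(1/262037) + ((10954 + 15 + 13140)/(-3774))*(-1/948372) = 4644660/262037 - 1/3774*24109*(-1/948372) = 4644660/262037 - 24109/3774*(-1/948372) = 4644660/262037 + 24109/3579155928 = 16623968689994513/937871281905336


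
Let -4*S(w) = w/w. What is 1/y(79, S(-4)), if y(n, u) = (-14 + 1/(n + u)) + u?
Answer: -1260/17939 ≈ -0.070238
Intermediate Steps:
S(w) = -¼ (S(w) = -w/(4*w) = -¼*1 = -¼)
y(n, u) = -14 + u + 1/(n + u)
1/y(79, S(-4)) = 1/((1 + (-¼)² - 14*79 - 14*(-¼) + 79*(-¼))/(79 - ¼)) = 1/((1 + 1/16 - 1106 + 7/2 - 79/4)/(315/4)) = 1/((4/315)*(-17939/16)) = 1/(-17939/1260) = -1260/17939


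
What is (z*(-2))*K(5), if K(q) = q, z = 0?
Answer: 0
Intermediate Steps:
(z*(-2))*K(5) = (0*(-2))*5 = 0*5 = 0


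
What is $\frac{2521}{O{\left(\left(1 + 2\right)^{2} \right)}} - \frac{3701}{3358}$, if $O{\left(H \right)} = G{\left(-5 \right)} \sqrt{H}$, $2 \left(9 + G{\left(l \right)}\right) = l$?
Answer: $- \frac{747235}{10074} \approx -74.175$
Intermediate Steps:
$G{\left(l \right)} = -9 + \frac{l}{2}$
$O{\left(H \right)} = - \frac{23 \sqrt{H}}{2}$ ($O{\left(H \right)} = \left(-9 + \frac{1}{2} \left(-5\right)\right) \sqrt{H} = \left(-9 - \frac{5}{2}\right) \sqrt{H} = - \frac{23 \sqrt{H}}{2}$)
$\frac{2521}{O{\left(\left(1 + 2\right)^{2} \right)}} - \frac{3701}{3358} = \frac{2521}{\left(- \frac{23}{2}\right) \sqrt{\left(1 + 2\right)^{2}}} - \frac{3701}{3358} = \frac{2521}{\left(- \frac{23}{2}\right) \sqrt{3^{2}}} - \frac{3701}{3358} = \frac{2521}{\left(- \frac{23}{2}\right) \sqrt{9}} - \frac{3701}{3358} = \frac{2521}{\left(- \frac{23}{2}\right) 3} - \frac{3701}{3358} = \frac{2521}{- \frac{69}{2}} - \frac{3701}{3358} = 2521 \left(- \frac{2}{69}\right) - \frac{3701}{3358} = - \frac{5042}{69} - \frac{3701}{3358} = - \frac{747235}{10074}$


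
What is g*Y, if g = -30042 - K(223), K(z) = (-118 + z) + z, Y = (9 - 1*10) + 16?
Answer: -455550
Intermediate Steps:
Y = 15 (Y = (9 - 10) + 16 = -1 + 16 = 15)
K(z) = -118 + 2*z
g = -30370 (g = -30042 - (-118 + 2*223) = -30042 - (-118 + 446) = -30042 - 1*328 = -30042 - 328 = -30370)
g*Y = -30370*15 = -455550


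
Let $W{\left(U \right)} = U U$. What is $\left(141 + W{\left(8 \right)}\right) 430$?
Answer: $88150$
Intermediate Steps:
$W{\left(U \right)} = U^{2}$
$\left(141 + W{\left(8 \right)}\right) 430 = \left(141 + 8^{2}\right) 430 = \left(141 + 64\right) 430 = 205 \cdot 430 = 88150$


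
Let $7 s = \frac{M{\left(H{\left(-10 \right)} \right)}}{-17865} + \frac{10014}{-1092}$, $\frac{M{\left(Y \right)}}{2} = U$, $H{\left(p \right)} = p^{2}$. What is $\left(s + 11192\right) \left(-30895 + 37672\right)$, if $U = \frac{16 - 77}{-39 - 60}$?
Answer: $\frac{6329045642801311}{83453370} \approx 7.5839 \cdot 10^{7}$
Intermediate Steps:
$U = \frac{61}{99}$ ($U = - \frac{61}{-99} = \left(-61\right) \left(- \frac{1}{99}\right) = \frac{61}{99} \approx 0.61616$)
$M{\left(Y \right)} = \frac{122}{99}$ ($M{\left(Y \right)} = 2 \cdot \frac{61}{99} = \frac{122}{99}$)
$s = - \frac{2951874019}{2253240990}$ ($s = \frac{\frac{122}{99 \left(-17865\right)} + \frac{10014}{-1092}}{7} = \frac{\frac{122}{99} \left(- \frac{1}{17865}\right) + 10014 \left(- \frac{1}{1092}\right)}{7} = \frac{- \frac{122}{1768635} - \frac{1669}{182}}{7} = \frac{1}{7} \left(- \frac{2951874019}{321891570}\right) = - \frac{2951874019}{2253240990} \approx -1.3101$)
$\left(s + 11192\right) \left(-30895 + 37672\right) = \left(- \frac{2951874019}{2253240990} + 11192\right) \left(-30895 + 37672\right) = \frac{25215321286061}{2253240990} \cdot 6777 = \frac{6329045642801311}{83453370}$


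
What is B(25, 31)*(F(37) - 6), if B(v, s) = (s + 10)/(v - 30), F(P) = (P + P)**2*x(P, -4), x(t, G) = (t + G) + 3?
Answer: -1616466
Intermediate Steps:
x(t, G) = 3 + G + t (x(t, G) = (G + t) + 3 = 3 + G + t)
F(P) = 4*P**2*(-1 + P) (F(P) = (P + P)**2*(3 - 4 + P) = (2*P)**2*(-1 + P) = (4*P**2)*(-1 + P) = 4*P**2*(-1 + P))
B(v, s) = (10 + s)/(-30 + v)
B(25, 31)*(F(37) - 6) = ((10 + 31)/(-30 + 25))*(4*37**2*(-1 + 37) - 6) = (41/(-5))*(4*1369*36 - 6) = (-1/5*41)*(197136 - 6) = -41/5*197130 = -1616466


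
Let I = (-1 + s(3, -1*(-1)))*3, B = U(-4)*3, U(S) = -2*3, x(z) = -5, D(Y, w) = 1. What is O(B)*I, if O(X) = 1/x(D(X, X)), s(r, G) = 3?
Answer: -6/5 ≈ -1.2000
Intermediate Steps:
U(S) = -6
B = -18 (B = -6*3 = -18)
O(X) = -⅕ (O(X) = 1/(-5) = -⅕)
I = 6 (I = (-1 + 3)*3 = 2*3 = 6)
O(B)*I = -⅕*6 = -6/5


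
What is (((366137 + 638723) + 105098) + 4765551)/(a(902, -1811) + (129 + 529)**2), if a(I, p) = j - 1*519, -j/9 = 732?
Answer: 5875509/425857 ≈ 13.797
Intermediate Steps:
j = -6588 (j = -9*732 = -6588)
a(I, p) = -7107 (a(I, p) = -6588 - 1*519 = -6588 - 519 = -7107)
(((366137 + 638723) + 105098) + 4765551)/(a(902, -1811) + (129 + 529)**2) = (((366137 + 638723) + 105098) + 4765551)/(-7107 + (129 + 529)**2) = ((1004860 + 105098) + 4765551)/(-7107 + 658**2) = (1109958 + 4765551)/(-7107 + 432964) = 5875509/425857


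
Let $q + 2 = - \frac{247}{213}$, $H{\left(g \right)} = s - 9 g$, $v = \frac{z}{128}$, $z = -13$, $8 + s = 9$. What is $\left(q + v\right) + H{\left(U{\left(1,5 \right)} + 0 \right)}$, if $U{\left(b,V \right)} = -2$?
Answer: $\frac{429103}{27264} \approx 15.739$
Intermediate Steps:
$s = 1$ ($s = -8 + 9 = 1$)
$v = - \frac{13}{128} \approx -0.10156$
$H{\left(g \right)} = 1 - 9 g$
$q = - \frac{673}{213}$ ($q = -2 - \frac{247}{213} = - \frac{673}{213} \approx -3.1596$)
$\left(q + v\right) + H{\left(U{\left(1,5 \right)} + 0 \right)} = \left(- \frac{673}{213} - \frac{13}{128}\right) - \left(-1 + 9 \left(-2 + 0\right)\right) = - \frac{88913}{27264} + \left(1 - -18\right) = - \frac{88913}{27264} + \left(1 + 18\right) = - \frac{88913}{27264} + 19 = \frac{429103}{27264}$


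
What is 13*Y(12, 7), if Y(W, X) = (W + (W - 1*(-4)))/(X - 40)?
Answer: -364/33 ≈ -11.030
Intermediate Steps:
Y(W, X) = (4 + 2*W)/(-40 + X) (Y(W, X) = (W + (W + 4))/(-40 + X) = (W + (4 + W))/(-40 + X) = (4 + 2*W)/(-40 + X))
13*Y(12, 7) = 13*(2*(2 + 12)/(-40 + 7)) = 13*(2*14/(-33)) = 13*(2*(-1/33)*14) = 13*(-28/33) = -364/33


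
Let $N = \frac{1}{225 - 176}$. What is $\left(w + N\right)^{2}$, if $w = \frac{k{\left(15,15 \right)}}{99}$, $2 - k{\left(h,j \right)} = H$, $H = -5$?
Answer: $\frac{195364}{23532201} \approx 0.008302$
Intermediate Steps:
$k{\left(h,j \right)} = 7$ ($k{\left(h,j \right)} = 2 - -5 = 2 + 5 = 7$)
$N = \frac{1}{49} \approx 0.020408$
$w = \frac{7}{99} \approx 0.070707$
$\left(w + N\right)^{2} = \left(\frac{7}{99} + \frac{1}{49}\right)^{2} = \left(\frac{442}{4851}\right)^{2} = \frac{195364}{23532201}$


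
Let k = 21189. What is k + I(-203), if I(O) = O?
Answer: 20986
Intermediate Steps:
k + I(-203) = 21189 - 203 = 20986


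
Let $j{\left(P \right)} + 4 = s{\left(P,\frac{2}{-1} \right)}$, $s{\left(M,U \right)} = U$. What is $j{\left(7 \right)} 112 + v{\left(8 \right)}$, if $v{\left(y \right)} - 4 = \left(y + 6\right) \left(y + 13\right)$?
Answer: $-374$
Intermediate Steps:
$v{\left(y \right)} = 4 + \left(6 + y\right) \left(13 + y\right)$ ($v{\left(y \right)} = 4 + \left(y + 6\right) \left(y + 13\right) = 4 + \left(6 + y\right) \left(13 + y\right)$)
$j{\left(P \right)} = -6$ ($j{\left(P \right)} = -4 + \frac{2}{-1} = -4 + 2 \left(-1\right) = -4 - 2 = -6$)
$j{\left(7 \right)} 112 + v{\left(8 \right)} = \left(-6\right) 112 + \left(82 + 8^{2} + 19 \cdot 8\right) = -672 + \left(82 + 64 + 152\right) = -672 + 298 = -374$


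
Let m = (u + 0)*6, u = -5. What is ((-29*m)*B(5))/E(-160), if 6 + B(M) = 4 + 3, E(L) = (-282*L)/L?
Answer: -145/47 ≈ -3.0851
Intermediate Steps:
E(L) = -282
m = -30 (m = (-5 + 0)*6 = -5*6 = -30)
B(M) = 1 (B(M) = -6 + (4 + 3) = -6 + 7 = 1)
((-29*m)*B(5))/E(-160) = (-29*(-30)*1)/(-282) = (870*1)*(-1/282) = 870*(-1/282) = -145/47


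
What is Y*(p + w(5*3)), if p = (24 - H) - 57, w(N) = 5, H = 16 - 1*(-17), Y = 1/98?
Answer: -61/98 ≈ -0.62245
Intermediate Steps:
Y = 1/98 ≈ 0.010204
H = 33 (H = 16 + 17 = 33)
p = -66 (p = (24 - 1*33) - 57 = (24 - 33) - 57 = -9 - 57 = -66)
Y*(p + w(5*3)) = (-66 + 5)/98 = (1/98)*(-61) = -61/98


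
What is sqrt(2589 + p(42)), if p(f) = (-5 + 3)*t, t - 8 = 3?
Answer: sqrt(2567) ≈ 50.666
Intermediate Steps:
t = 11 (t = 8 + 3 = 11)
p(f) = -22 (p(f) = (-5 + 3)*11 = -2*11 = -22)
sqrt(2589 + p(42)) = sqrt(2589 - 22) = sqrt(2567)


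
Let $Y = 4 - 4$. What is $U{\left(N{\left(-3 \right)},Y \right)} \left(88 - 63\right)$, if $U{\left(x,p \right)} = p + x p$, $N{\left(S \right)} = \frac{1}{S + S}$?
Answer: $0$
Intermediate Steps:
$N{\left(S \right)} = \frac{1}{2 S}$
$Y = 0$
$U{\left(x,p \right)} = p + p x$
$U{\left(N{\left(-3 \right)},Y \right)} \left(88 - 63\right) = 0 \left(1 + \frac{1}{2 \left(-3\right)}\right) \left(88 - 63\right) = 0 \left(1 + \frac{1}{2} \left(- \frac{1}{3}\right)\right) 25 = 0 \left(1 - \frac{1}{6}\right) 25 = 0 \cdot \frac{5}{6} \cdot 25 = 0 \cdot 25 = 0$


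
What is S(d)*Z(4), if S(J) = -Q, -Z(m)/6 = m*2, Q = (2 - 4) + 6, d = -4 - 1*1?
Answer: 192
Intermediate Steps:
d = -5 (d = -4 - 1 = -5)
Q = 4 (Q = -2 + 6 = 4)
Z(m) = -12*m (Z(m) = -6*m*2 = -12*m)
S(J) = -4 (S(J) = -1*4 = -4)
S(d)*Z(4) = -(-48)*4 = -4*(-48) = 192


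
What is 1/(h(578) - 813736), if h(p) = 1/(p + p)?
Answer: -1156/940678815 ≈ -1.2289e-6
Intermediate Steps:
h(p) = 1/(2*p)
1/(h(578) - 813736) = 1/((½)/578 - 813736) = 1/((½)*(1/578) - 813736) = 1/(1/1156 - 813736) = 1/(-940678815/1156) = -1156/940678815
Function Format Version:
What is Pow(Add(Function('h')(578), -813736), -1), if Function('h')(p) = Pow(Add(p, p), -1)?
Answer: Rational(-1156, 940678815) ≈ -1.2289e-6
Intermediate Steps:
Function('h')(p) = Mul(Rational(1, 2), Pow(p, -1)) (Function('h')(p) = Pow(Mul(2, p), -1) = Mul(Rational(1, 2), Pow(p, -1)))
Pow(Add(Function('h')(578), -813736), -1) = Pow(Add(Mul(Rational(1, 2), Pow(578, -1)), -813736), -1) = Pow(Add(Mul(Rational(1, 2), Rational(1, 578)), -813736), -1) = Pow(Add(Rational(1, 1156), -813736), -1) = Pow(Rational(-940678815, 1156), -1) = Rational(-1156, 940678815)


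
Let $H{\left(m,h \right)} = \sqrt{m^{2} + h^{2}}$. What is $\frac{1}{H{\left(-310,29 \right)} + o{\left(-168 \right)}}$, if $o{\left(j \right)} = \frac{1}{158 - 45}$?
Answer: $- \frac{113}{1237839628} + \frac{12769 \sqrt{96941}}{1237839628} \approx 0.0032117$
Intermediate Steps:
$o{\left(j \right)} = \frac{1}{113}$
$H{\left(m,h \right)} = \sqrt{h^{2} + m^{2}}$
$\frac{1}{H{\left(-310,29 \right)} + o{\left(-168 \right)}} = \frac{1}{\sqrt{29^{2} + \left(-310\right)^{2}} + \frac{1}{113}} = \frac{1}{\sqrt{841 + 96100} + \frac{1}{113}} = \frac{1}{\sqrt{96941} + \frac{1}{113}} = \frac{1}{\frac{1}{113} + \sqrt{96941}}$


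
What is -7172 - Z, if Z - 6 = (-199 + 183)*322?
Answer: -2026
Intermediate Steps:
Z = -5146 (Z = 6 + (-199 + 183)*322 = 6 - 16*322 = 6 - 5152 = -5146)
-7172 - Z = -7172 - 1*(-5146) = -7172 + 5146 = -2026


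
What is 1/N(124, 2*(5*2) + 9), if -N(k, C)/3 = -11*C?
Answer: 1/957 ≈ 0.0010449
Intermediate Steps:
N(k, C) = 33*C (N(k, C) = -(-33)*C = 33*C)
1/N(124, 2*(5*2) + 9) = 1/(33*(2*(5*2) + 9)) = 1/(33*(2*10 + 9)) = 1/(33*(20 + 9)) = 1/(33*29) = 1/957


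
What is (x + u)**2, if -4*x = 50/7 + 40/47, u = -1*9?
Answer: 52374169/432964 ≈ 120.97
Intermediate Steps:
u = -9
x = -1315/658 (x = -(50/7 + 40/47)/4 = -1/4*2630/329 = -1315/658 ≈ -1.9985)
(x + u)**2 = (-1315/658 - 9)**2 = (-7237/658)**2 = 52374169/432964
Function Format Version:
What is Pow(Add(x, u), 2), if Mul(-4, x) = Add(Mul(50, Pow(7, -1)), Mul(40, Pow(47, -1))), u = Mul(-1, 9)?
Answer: Rational(52374169, 432964) ≈ 120.97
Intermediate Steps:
u = -9
x = Rational(-1315, 658) (x = Mul(Rational(-1, 4), Add(Mul(50, Pow(7, -1)), Mul(40, Pow(47, -1)))) = Mul(Rational(-1, 4), Add(Mul(50, Rational(1, 7)), Mul(40, Rational(1, 47)))) = Mul(Rational(-1, 4), Add(Rational(50, 7), Rational(40, 47))) = Mul(Rational(-1, 4), Rational(2630, 329)) = Rational(-1315, 658) ≈ -1.9985)
Pow(Add(x, u), 2) = Pow(Add(Rational(-1315, 658), -9), 2) = Pow(Rational(-7237, 658), 2) = Rational(52374169, 432964)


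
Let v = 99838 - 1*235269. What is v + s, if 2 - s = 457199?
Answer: -592628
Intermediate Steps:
v = -135431 (v = 99838 - 235269 = -135431)
s = -457197 (s = 2 - 1*457199 = 2 - 457199 = -457197)
v + s = -135431 - 457197 = -592628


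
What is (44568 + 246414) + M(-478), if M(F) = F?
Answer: 290504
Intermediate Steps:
(44568 + 246414) + M(-478) = (44568 + 246414) - 478 = 290982 - 478 = 290504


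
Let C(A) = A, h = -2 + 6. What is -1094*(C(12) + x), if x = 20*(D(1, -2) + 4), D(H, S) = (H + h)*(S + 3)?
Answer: -210048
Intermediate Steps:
h = 4
D(H, S) = (3 + S)*(4 + H) (D(H, S) = (H + 4)*(S + 3) = (4 + H)*(3 + S) = (3 + S)*(4 + H))
x = 180 (x = 20*((12 + 3*1 + 4*(-2) + 1*(-2)) + 4) = 20*((12 + 3 - 8 - 2) + 4) = 20*(5 + 4) = 20*9 = 180)
-1094*(C(12) + x) = -1094*(12 + 180) = -1094*192 = -210048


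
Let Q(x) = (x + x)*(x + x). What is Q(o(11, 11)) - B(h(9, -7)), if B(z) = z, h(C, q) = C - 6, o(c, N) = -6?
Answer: 141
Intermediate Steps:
h(C, q) = -6 + C
Q(x) = 4*x² (Q(x) = (2*x)*(2*x) = 4*x²)
Q(o(11, 11)) - B(h(9, -7)) = 4*(-6)² - (-6 + 9) = 4*36 - 1*3 = 144 - 3 = 141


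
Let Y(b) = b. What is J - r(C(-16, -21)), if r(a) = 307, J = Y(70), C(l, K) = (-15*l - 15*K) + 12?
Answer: -237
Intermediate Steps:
C(l, K) = 12 - 15*K - 15*l (C(l, K) = (-15*K - 15*l) + 12 = 12 - 15*K - 15*l)
J = 70
J - r(C(-16, -21)) = 70 - 1*307 = 70 - 307 = -237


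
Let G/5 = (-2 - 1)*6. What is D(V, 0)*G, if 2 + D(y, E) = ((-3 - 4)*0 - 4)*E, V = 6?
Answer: 180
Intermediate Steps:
D(y, E) = -2 - 4*E (D(y, E) = -2 + ((-3 - 4)*0 - 4)*E = -2 + (-7*0 - 4)*E = -2 + (0 - 4)*E = -2 - 4*E)
G = -90 (G = 5*((-2 - 1)*6) = 5*(-3*6) = 5*(-18) = -90)
D(V, 0)*G = (-2 - 4*0)*(-90) = (-2 + 0)*(-90) = -2*(-90) = 180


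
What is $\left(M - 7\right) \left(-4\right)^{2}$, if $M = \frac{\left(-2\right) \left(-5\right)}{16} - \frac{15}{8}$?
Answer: $-132$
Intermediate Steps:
$M = - \frac{5}{4}$ ($M = 10 \cdot \frac{1}{16} - \frac{15}{8} = \frac{5}{8} - \frac{15}{8} = - \frac{5}{4} \approx -1.25$)
$\left(M - 7\right) \left(-4\right)^{2} = \left(- \frac{5}{4} - 7\right) \left(-4\right)^{2} = \left(- \frac{33}{4}\right) 16 = -132$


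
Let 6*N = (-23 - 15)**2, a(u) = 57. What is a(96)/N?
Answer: 9/38 ≈ 0.23684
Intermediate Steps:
N = 722/3 (N = (-23 - 15)**2/6 = (1/6)*(-38)**2 = (1/6)*1444 = 722/3 ≈ 240.67)
a(96)/N = 57/(722/3) = 57*(3/722) = 9/38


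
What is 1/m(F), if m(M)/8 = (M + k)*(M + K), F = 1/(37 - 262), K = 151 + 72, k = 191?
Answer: 50625/17249419808 ≈ 2.9349e-6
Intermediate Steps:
K = 223
F = -1/225 (F = 1/(-225) = -1/225 ≈ -0.0044444)
m(M) = 8*(191 + M)*(223 + M) (m(M) = 8*((M + 191)*(M + 223)) = 8*((191 + M)*(223 + M)) = 8*(191 + M)*(223 + M))
1/m(F) = 1/(340744 + 8*(-1/225)² + 3312*(-1/225)) = 1/(340744 + 8*(1/50625) - 368/25) = 1/(340744 + 8/50625 - 368/25) = 1/(17249419808/50625) = 50625/17249419808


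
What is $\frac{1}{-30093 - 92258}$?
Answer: $- \frac{1}{122351} \approx -8.1732 \cdot 10^{-6}$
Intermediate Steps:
$\frac{1}{-30093 - 92258} = \frac{1}{-122351} = - \frac{1}{122351}$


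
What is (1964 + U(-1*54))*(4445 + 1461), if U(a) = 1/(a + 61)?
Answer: 81201594/7 ≈ 1.1600e+7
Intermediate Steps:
U(a) = 1/(61 + a)
(1964 + U(-1*54))*(4445 + 1461) = (1964 + 1/(61 - 1*54))*(4445 + 1461) = (1964 + 1/(61 - 54))*5906 = (1964 + 1/7)*5906 = (1964 + ⅐)*5906 = (13749/7)*5906 = 81201594/7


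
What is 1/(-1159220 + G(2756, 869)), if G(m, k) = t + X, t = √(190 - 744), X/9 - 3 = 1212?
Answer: -1148285/1318558441779 - I*√554/1318558441779 ≈ -8.7086e-7 - 1.7851e-11*I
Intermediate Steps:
X = 10935 (X = 27 + 9*1212 = 27 + 10908 = 10935)
t = I*√554 (t = √(-554) = I*√554 ≈ 23.537*I)
G(m, k) = 10935 + I*√554 (G(m, k) = I*√554 + 10935 = 10935 + I*√554)
1/(-1159220 + G(2756, 869)) = 1/(-1159220 + (10935 + I*√554)) = 1/(-1148285 + I*√554)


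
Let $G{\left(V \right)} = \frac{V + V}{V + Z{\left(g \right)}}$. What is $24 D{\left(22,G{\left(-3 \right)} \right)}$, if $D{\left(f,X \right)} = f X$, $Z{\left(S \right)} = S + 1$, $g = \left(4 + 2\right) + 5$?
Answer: $-352$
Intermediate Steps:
$g = 11$ ($g = 6 + 5 = 11$)
$Z{\left(S \right)} = 1 + S$
$G{\left(V \right)} = \frac{2 V}{12 + V}$ ($G{\left(V \right)} = \frac{V + V}{V + \left(1 + 11\right)} = \frac{2 V}{V + 12} = \frac{2 V}{12 + V}$)
$D{\left(f,X \right)} = X f$
$24 D{\left(22,G{\left(-3 \right)} \right)} = 24 \cdot 2 \left(-3\right) \frac{1}{12 - 3} \cdot 22 = 24 \cdot 2 \left(-3\right) \frac{1}{9} \cdot 22 = 24 \left(\left(- \frac{2}{3}\right) 22\right) = 24 \left(- \frac{44}{3}\right) = -352$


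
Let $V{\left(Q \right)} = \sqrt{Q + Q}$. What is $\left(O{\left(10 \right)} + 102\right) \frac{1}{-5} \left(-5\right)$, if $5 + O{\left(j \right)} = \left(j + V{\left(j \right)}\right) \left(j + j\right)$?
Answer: $297 + 40 \sqrt{5} \approx 386.44$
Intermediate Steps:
$V{\left(Q \right)} = \sqrt{2} \sqrt{Q}$ ($V{\left(Q \right)} = \sqrt{2 Q} = \sqrt{2} \sqrt{Q}$)
$O{\left(j \right)} = -5 + 2 j \left(j + \sqrt{2} \sqrt{j}\right)$ ($O{\left(j \right)} = -5 + \left(j + \sqrt{2} \sqrt{j}\right) \left(j + j\right) = -5 + \left(j + \sqrt{2} \sqrt{j}\right) 2 j = -5 + 2 j \left(j + \sqrt{2} \sqrt{j}\right)$)
$\left(O{\left(10 \right)} + 102\right) \frac{1}{-5} \left(-5\right) = \left(\left(-5 + 2 \cdot 10^{2} + 2 \sqrt{2} \cdot 10^{\frac{3}{2}}\right) + 102\right) \frac{1}{-5} \left(-5\right) = \left(\left(-5 + 2 \cdot 100 + 2 \sqrt{2} \cdot 10 \sqrt{10}\right) + 102\right) \left(\left(- \frac{1}{5}\right) \left(-5\right)\right) = \left(\left(-5 + 200 + 40 \sqrt{5}\right) + 102\right) 1 = \left(\left(195 + 40 \sqrt{5}\right) + 102\right) 1 = \left(297 + 40 \sqrt{5}\right) 1 = 297 + 40 \sqrt{5}$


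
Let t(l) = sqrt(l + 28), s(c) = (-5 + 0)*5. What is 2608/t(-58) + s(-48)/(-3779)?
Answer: 25/3779 - 1304*I*sqrt(30)/15 ≈ 0.0066155 - 476.15*I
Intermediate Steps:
s(c) = -25 (s(c) = -5*5 = -25)
t(l) = sqrt(28 + l)
2608/t(-58) + s(-48)/(-3779) = 2608/(sqrt(28 - 58)) - 25/(-3779) = 2608/(sqrt(-30)) - 25*(-1/3779) = 2608/((I*sqrt(30))) + 25/3779 = 2608*(-I*sqrt(30)/30) + 25/3779 = -1304*I*sqrt(30)/15 + 25/3779 = 25/3779 - 1304*I*sqrt(30)/15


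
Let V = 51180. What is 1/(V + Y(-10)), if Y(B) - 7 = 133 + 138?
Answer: 1/51458 ≈ 1.9433e-5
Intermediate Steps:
Y(B) = 278 (Y(B) = 7 + (133 + 138) = 7 + 271 = 278)
1/(V + Y(-10)) = 1/(51180 + 278) = 1/51458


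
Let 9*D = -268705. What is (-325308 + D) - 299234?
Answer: -5889583/9 ≈ -6.5440e+5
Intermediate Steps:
D = -268705/9 (D = (⅑)*(-268705) = -268705/9 ≈ -29856.)
(-325308 + D) - 299234 = (-325308 - 268705/9) - 299234 = -3196477/9 - 299234 = -5889583/9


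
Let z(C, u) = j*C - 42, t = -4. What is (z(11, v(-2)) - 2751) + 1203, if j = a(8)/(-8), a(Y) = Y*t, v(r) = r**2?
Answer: -1546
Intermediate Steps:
a(Y) = -4*Y (a(Y) = Y*(-4) = -4*Y)
j = 4 (j = -4*8/(-8) = -32*(-1/8) = 4)
z(C, u) = -42 + 4*C (z(C, u) = 4*C - 42 = -42 + 4*C)
(z(11, v(-2)) - 2751) + 1203 = ((-42 + 4*11) - 2751) + 1203 = ((-42 + 44) - 2751) + 1203 = (2 - 2751) + 1203 = -2749 + 1203 = -1546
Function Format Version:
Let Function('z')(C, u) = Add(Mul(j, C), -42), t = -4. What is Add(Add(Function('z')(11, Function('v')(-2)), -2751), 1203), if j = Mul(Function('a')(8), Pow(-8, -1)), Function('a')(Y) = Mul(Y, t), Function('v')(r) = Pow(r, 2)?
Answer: -1546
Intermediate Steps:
Function('a')(Y) = Mul(-4, Y) (Function('a')(Y) = Mul(Y, -4) = Mul(-4, Y))
j = 4 (j = Mul(Mul(-4, 8), Pow(-8, -1)) = Mul(-32, Rational(-1, 8)) = 4)
Function('z')(C, u) = Add(-42, Mul(4, C)) (Function('z')(C, u) = Add(Mul(4, C), -42) = Add(-42, Mul(4, C)))
Add(Add(Function('z')(11, Function('v')(-2)), -2751), 1203) = Add(Add(Add(-42, Mul(4, 11)), -2751), 1203) = Add(Add(Add(-42, 44), -2751), 1203) = Add(Add(2, -2751), 1203) = Add(-2749, 1203) = -1546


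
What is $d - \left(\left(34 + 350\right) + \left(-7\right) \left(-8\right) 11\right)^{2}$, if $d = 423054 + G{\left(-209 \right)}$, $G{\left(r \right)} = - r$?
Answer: $-576737$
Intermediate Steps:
$d = 423263$ ($d = 423054 - -209 = 423054 + 209 = 423263$)
$d - \left(\left(34 + 350\right) + \left(-7\right) \left(-8\right) 11\right)^{2} = 423263 - \left(\left(34 + 350\right) + \left(-7\right) \left(-8\right) 11\right)^{2} = 423263 - \left(384 + 56 \cdot 11\right)^{2} = 423263 - \left(384 + 616\right)^{2} = 423263 - 1000^{2} = 423263 - 1000000 = -576737$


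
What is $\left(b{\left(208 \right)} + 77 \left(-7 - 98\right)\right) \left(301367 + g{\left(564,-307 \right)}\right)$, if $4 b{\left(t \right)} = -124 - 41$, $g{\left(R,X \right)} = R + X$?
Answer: $-2451072030$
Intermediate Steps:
$b{\left(t \right)} = - \frac{165}{4}$ ($b{\left(t \right)} = \frac{-124 - 41}{4} = \frac{1}{4} \left(-165\right) = - \frac{165}{4}$)
$\left(b{\left(208 \right)} + 77 \left(-7 - 98\right)\right) \left(301367 + g{\left(564,-307 \right)}\right) = \left(- \frac{165}{4} + 77 \left(-7 - 98\right)\right) \left(301367 + \left(564 - 307\right)\right) = \left(- \frac{165}{4} + 77 \left(-105\right)\right) \left(301367 + 257\right) = \left(- \frac{165}{4} - 8085\right) 301624 = \left(- \frac{32505}{4}\right) 301624 = -2451072030$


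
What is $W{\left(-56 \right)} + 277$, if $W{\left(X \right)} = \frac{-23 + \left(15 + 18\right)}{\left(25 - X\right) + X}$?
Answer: $\frac{1387}{5} \approx 277.4$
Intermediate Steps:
$W{\left(X \right)} = \frac{2}{5}$ ($W{\left(X \right)} = \frac{-23 + 33}{25} = 10 \cdot \frac{1}{25} = \frac{2}{5}$)
$W{\left(-56 \right)} + 277 = \frac{2}{5} + 277 = \frac{1387}{5}$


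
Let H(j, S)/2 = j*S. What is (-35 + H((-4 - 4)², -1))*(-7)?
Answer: 1141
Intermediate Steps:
H(j, S) = 2*S*j (H(j, S) = 2*(j*S) = 2*(S*j) = 2*S*j)
(-35 + H((-4 - 4)², -1))*(-7) = (-35 + 2*(-1)*(-4 - 4)²)*(-7) = (-35 + 2*(-1)*(-8)²)*(-7) = (-35 + 2*(-1)*64)*(-7) = (-35 - 128)*(-7) = -163*(-7) = 1141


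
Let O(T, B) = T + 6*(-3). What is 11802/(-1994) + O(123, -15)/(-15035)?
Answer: -17765244/2997979 ≈ -5.9257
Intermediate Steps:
O(T, B) = -18 + T (O(T, B) = T - 18 = -18 + T)
11802/(-1994) + O(123, -15)/(-15035) = 11802/(-1994) + (-18 + 123)/(-15035) = 11802*(-1/1994) + 105*(-1/15035) = -5901/997 - 21/3007 = -17765244/2997979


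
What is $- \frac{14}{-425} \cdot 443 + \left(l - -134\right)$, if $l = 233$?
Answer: $\frac{162177}{425} \approx 381.59$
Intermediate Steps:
$- \frac{14}{-425} \cdot 443 + \left(l - -134\right) = - \frac{14}{-425} \cdot 443 + \left(233 - -134\right) = \left(-14\right) \left(- \frac{1}{425}\right) 443 + \left(233 + 134\right) = \frac{14}{425} \cdot 443 + 367 = \frac{6202}{425} + 367 = \frac{162177}{425}$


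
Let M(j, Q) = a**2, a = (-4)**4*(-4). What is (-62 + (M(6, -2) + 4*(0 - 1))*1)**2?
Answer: 1099373220100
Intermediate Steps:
a = -1024 (a = 256*(-4) = -1024)
M(j, Q) = 1048576 (M(j, Q) = (-1024)**2 = 1048576)
(-62 + (M(6, -2) + 4*(0 - 1))*1)**2 = (-62 + (1048576 + 4*(0 - 1))*1)**2 = (-62 + (1048576 + 4*(-1))*1)**2 = (-62 + (1048576 - 4)*1)**2 = (-62 + 1048572*1)**2 = (-62 + 1048572)**2 = 1048510**2 = 1099373220100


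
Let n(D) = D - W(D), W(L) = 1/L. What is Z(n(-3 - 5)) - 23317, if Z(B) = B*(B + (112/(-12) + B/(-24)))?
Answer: -11870243/512 ≈ -23184.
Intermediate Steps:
n(D) = D - 1/D
Z(B) = B*(-28/3 + 23*B/24) (Z(B) = B*(B + (112*(-1/12) + B*(-1/24))) = B*(B + (-28/3 - B/24)) = B*(-28/3 + 23*B/24))
Z(n(-3 - 5)) - 23317 = ((-3 - 5) - 1/(-3 - 5))*(-224 + 23*((-3 - 5) - 1/(-3 - 5)))/24 - 23317 = (-8 - 1/(-8))*(-224 + 23*(-8 - 1/(-8)))/24 - 23317 = (-8 - 1*(-⅛))*(-224 + 23*(-8 - 1*(-⅛)))/24 - 23317 = (-8 + ⅛)*(-224 + 23*(-8 + ⅛))/24 - 23317 = (1/24)*(-63/8)*(-224 + 23*(-63/8)) - 23317 = (1/24)*(-63/8)*(-224 - 1449/8) - 23317 = (1/24)*(-63/8)*(-3241/8) - 23317 = 68061/512 - 23317 = -11870243/512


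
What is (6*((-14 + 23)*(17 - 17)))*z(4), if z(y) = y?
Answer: 0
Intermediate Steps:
(6*((-14 + 23)*(17 - 17)))*z(4) = (6*((-14 + 23)*(17 - 17)))*4 = (6*(9*0))*4 = (6*0)*4 = 0*4 = 0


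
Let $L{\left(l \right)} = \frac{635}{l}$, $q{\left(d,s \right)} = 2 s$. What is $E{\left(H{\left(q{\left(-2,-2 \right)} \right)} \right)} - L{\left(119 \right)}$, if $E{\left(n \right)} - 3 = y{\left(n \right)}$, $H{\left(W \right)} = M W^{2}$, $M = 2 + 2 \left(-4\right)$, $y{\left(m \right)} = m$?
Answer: $- \frac{11702}{119} \approx -98.336$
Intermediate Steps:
$M = -6$ ($M = 2 - 8 = -6$)
$H{\left(W \right)} = - 6 W^{2}$
$E{\left(n \right)} = 3 + n$
$E{\left(H{\left(q{\left(-2,-2 \right)} \right)} \right)} - L{\left(119 \right)} = \left(3 - 6 \left(2 \left(-2\right)\right)^{2}\right) - \frac{635}{119} = \left(3 - 6 \left(-4\right)^{2}\right) - 635 \cdot \frac{1}{119} = \left(3 - 96\right) - \frac{635}{119} = -93 - \frac{635}{119} = - \frac{11702}{119}$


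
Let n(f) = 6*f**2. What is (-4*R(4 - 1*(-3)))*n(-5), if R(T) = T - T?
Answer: 0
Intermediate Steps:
R(T) = 0
(-4*R(4 - 1*(-3)))*n(-5) = (-4*0)*(6*(-5)**2) = 0*(6*25) = 0*150 = 0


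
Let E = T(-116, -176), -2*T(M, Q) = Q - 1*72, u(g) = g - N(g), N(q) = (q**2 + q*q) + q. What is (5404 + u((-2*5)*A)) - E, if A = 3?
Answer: 3480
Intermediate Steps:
N(q) = q + 2*q**2 (N(q) = (q**2 + q**2) + q = 2*q**2 + q = q + 2*q**2)
u(g) = g - g*(1 + 2*g)
T(M, Q) = 36 - Q/2 (T(M, Q) = -(Q - 1*72)/2 = -(Q - 72)/2 = -(-72 + Q)/2 = 36 - Q/2)
E = 124 (E = 36 - 1/2*(-176) = 36 + 88 = 124)
(5404 + u((-2*5)*A)) - E = (5404 - 2*(-2*5*3)**2) - 1*124 = (5404 - 2*(-10*3)**2) - 124 = (5404 - 2*(-30)**2) - 124 = (5404 - 2*900) - 124 = (5404 - 1800) - 124 = 3604 - 124 = 3480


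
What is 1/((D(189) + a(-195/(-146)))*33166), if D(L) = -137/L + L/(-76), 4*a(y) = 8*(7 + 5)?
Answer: 1026/707390507 ≈ 1.4504e-6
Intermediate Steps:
a(y) = 24 (a(y) = (8*(7 + 5))/4 = (8*12)/4 = (¼)*96 = 24)
D(L) = -137/L - L/76 (D(L) = -137/L + L*(-1/76) = -137/L - L/76)
1/((D(189) + a(-195/(-146)))*33166) = 1/(((-137/189 - 1/76*189) + 24)*33166) = (1/33166)/((-137*1/189 - 189/76) + 24) = (1/33166)/((-137/189 - 189/76) + 24) = (1/33166)/(-46133/14364 + 24) = (1/33166)/(298603/14364) = (14364/298603)*(1/33166) = 1026/707390507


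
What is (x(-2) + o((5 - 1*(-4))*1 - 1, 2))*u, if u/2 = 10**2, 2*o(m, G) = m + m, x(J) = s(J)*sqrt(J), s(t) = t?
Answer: 1600 - 400*I*sqrt(2) ≈ 1600.0 - 565.69*I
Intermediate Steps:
x(J) = J**(3/2) (x(J) = J*sqrt(J) = J**(3/2))
o(m, G) = m (o(m, G) = (m + m)/2 = (2*m)/2 = m)
u = 200 (u = 2*10**2 = 2*100 = 200)
(x(-2) + o((5 - 1*(-4))*1 - 1, 2))*u = ((-2)**(3/2) + ((5 - 1*(-4))*1 - 1))*200 = (-2*I*sqrt(2) + ((5 + 4)*1 - 1))*200 = (-2*I*sqrt(2) + (9*1 - 1))*200 = (-2*I*sqrt(2) + (9 - 1))*200 = (-2*I*sqrt(2) + 8)*200 = (8 - 2*I*sqrt(2))*200 = 1600 - 400*I*sqrt(2)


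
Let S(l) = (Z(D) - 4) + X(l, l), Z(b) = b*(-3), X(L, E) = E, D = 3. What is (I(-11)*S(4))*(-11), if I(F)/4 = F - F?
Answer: 0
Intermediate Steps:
Z(b) = -3*b
S(l) = -13 + l (S(l) = (-3*3 - 4) + l = (-9 - 4) + l = -13 + l)
I(F) = 0 (I(F) = 4*(F - F) = 4*0 = 0)
(I(-11)*S(4))*(-11) = (0*(-13 + 4))*(-11) = (0*(-9))*(-11) = 0*(-11) = 0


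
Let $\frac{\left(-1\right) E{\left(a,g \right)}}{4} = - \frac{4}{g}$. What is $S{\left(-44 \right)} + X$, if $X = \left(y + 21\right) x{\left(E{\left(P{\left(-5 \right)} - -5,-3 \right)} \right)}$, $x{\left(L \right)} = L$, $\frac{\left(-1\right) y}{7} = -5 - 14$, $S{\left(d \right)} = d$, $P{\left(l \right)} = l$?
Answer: $- \frac{2596}{3} \approx -865.33$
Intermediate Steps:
$E{\left(a,g \right)} = \frac{16}{g}$ ($E{\left(a,g \right)} = - 4 \left(- \frac{4}{g}\right) = \frac{16}{g}$)
$y = 133$ ($y = - 7 \left(-5 - 14\right) = \left(-7\right) \left(-19\right) = 133$)
$X = - \frac{2464}{3}$ ($X = \left(133 + 21\right) \frac{16}{-3} = 154 \cdot 16 \left(- \frac{1}{3}\right) = 154 \left(- \frac{16}{3}\right) = - \frac{2464}{3} \approx -821.33$)
$S{\left(-44 \right)} + X = -44 - \frac{2464}{3} = - \frac{2596}{3}$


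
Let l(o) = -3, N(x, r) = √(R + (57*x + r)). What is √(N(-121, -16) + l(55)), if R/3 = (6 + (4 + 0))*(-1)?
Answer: √(-3 + I*√6943) ≈ 6.3395 + 6.5719*I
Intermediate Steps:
R = -30 (R = 3*((6 + (4 + 0))*(-1)) = 3*((6 + 4)*(-1)) = 3*(10*(-1)) = 3*(-10) = -30)
N(x, r) = √(-30 + r + 57*x) (N(x, r) = √(-30 + (57*x + r)) = √(-30 + (r + 57*x)) = √(-30 + r + 57*x))
√(N(-121, -16) + l(55)) = √(√(-30 - 16 + 57*(-121)) - 3) = √(√(-30 - 16 - 6897) - 3) = √(√(-6943) - 3) = √(I*√6943 - 3) = √(-3 + I*√6943)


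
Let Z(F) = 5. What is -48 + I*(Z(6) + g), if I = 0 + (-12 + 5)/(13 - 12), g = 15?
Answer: -188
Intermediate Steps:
I = -7 (I = 0 - 7/1 = 0 - 7*1 = 0 - 7 = -7)
-48 + I*(Z(6) + g) = -48 - 7*(5 + 15) = -48 - 7*20 = -48 - 140 = -188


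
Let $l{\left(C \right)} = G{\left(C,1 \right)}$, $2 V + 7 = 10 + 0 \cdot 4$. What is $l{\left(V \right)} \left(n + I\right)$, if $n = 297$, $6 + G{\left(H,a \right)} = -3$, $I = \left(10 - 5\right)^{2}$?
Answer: $-2898$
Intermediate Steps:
$I = 25$ ($I = 5^{2} = 25$)
$V = \frac{3}{2}$ ($V = - \frac{7}{2} + \frac{10 + 0 \cdot 4}{2} = - \frac{7}{2} + \frac{10 + 0}{2} = - \frac{7}{2} + \frac{1}{2} \cdot 10 = - \frac{7}{2} + 5 = \frac{3}{2} \approx 1.5$)
$G{\left(H,a \right)} = -9$ ($G{\left(H,a \right)} = -6 - 3 = -9$)
$l{\left(C \right)} = -9$
$l{\left(V \right)} \left(n + I\right) = - 9 \left(297 + 25\right) = \left(-9\right) 322 = -2898$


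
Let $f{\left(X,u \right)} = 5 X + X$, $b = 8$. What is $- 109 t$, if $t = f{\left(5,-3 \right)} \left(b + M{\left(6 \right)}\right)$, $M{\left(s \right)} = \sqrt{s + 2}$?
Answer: $-26160 - 6540 \sqrt{2} \approx -35409.0$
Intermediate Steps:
$f{\left(X,u \right)} = 6 X$
$M{\left(s \right)} = \sqrt{2 + s}$
$t = 240 + 60 \sqrt{2}$ ($t = 6 \cdot 5 \left(8 + \sqrt{2 + 6}\right) = 30 \left(8 + \sqrt{8}\right) = 30 \left(8 + 2 \sqrt{2}\right) = 240 + 60 \sqrt{2} \approx 324.85$)
$- 109 t = - 109 \left(240 + 60 \sqrt{2}\right) = -26160 - 6540 \sqrt{2}$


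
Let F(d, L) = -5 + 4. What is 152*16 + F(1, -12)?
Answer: 2431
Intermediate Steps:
F(d, L) = -1
152*16 + F(1, -12) = 152*16 - 1 = 2432 - 1 = 2431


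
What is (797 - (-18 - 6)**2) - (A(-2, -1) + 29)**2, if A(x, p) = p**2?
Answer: -679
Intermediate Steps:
(797 - (-18 - 6)**2) - (A(-2, -1) + 29)**2 = (797 - (-18 - 6)**2) - ((-1)**2 + 29)**2 = (797 - 1*(-24)**2) - (1 + 29)**2 = (797 - 1*576) - 1*30**2 = (797 - 576) - 1*900 = 221 - 900 = -679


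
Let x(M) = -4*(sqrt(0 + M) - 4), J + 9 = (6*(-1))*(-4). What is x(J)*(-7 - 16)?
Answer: -368 + 92*sqrt(15) ≈ -11.686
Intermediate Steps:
J = 15 (J = -9 + (6*(-1))*(-4) = -9 - 6*(-4) = -9 + 24 = 15)
x(M) = 16 - 4*sqrt(M) (x(M) = -4*(sqrt(M) - 4) = -4*(-4 + sqrt(M)) = 16 - 4*sqrt(M))
x(J)*(-7 - 16) = (16 - 4*sqrt(15))*(-7 - 16) = (16 - 4*sqrt(15))*(-23) = -368 + 92*sqrt(15)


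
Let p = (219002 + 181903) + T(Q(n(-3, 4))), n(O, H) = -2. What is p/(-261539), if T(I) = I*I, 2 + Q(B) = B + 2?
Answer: -400909/261539 ≈ -1.5329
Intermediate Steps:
Q(B) = B (Q(B) = -2 + (B + 2) = -2 + (2 + B) = B)
T(I) = I**2
p = 400909 (p = (219002 + 181903) + (-2)**2 = 400905 + 4 = 400909)
p/(-261539) = 400909/(-261539) = 400909*(-1/261539) = -400909/261539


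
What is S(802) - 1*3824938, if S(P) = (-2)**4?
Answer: -3824922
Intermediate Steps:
S(P) = 16
S(802) - 1*3824938 = 16 - 1*3824938 = 16 - 3824938 = -3824922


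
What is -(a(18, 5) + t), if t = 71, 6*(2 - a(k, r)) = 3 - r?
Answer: -220/3 ≈ -73.333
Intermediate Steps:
a(k, r) = 3/2 + r/6 (a(k, r) = 2 - (3 - r)/6 = 2 + (-1/2 + r/6) = 3/2 + r/6)
-(a(18, 5) + t) = -((3/2 + (1/6)*5) + 71) = -((3/2 + 5/6) + 71) = -(7/3 + 71) = -1*220/3 = -220/3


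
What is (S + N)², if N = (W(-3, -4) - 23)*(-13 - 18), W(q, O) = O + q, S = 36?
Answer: 933156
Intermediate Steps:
N = 930 (N = ((-4 - 3) - 23)*(-13 - 18) = (-7 - 23)*(-31) = -30*(-31) = 930)
(S + N)² = (36 + 930)² = 966² = 933156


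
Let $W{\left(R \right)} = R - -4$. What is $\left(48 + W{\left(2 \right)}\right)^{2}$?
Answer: $2916$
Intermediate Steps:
$W{\left(R \right)} = 4 + R$ ($W{\left(R \right)} = R + 4 = 4 + R$)
$\left(48 + W{\left(2 \right)}\right)^{2} = \left(48 + \left(4 + 2\right)\right)^{2} = \left(48 + 6\right)^{2} = 54^{2} = 2916$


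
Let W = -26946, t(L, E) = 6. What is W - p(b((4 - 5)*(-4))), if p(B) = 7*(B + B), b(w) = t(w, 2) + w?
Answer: -27086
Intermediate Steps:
b(w) = 6 + w
p(B) = 14*B (p(B) = 7*(2*B) = 14*B)
W - p(b((4 - 5)*(-4))) = -26946 - 14*(6 + (4 - 5)*(-4)) = -26946 - 14*(6 - 1*(-4)) = -26946 - 14*(6 + 4) = -26946 - 14*10 = -26946 - 1*140 = -26946 - 140 = -27086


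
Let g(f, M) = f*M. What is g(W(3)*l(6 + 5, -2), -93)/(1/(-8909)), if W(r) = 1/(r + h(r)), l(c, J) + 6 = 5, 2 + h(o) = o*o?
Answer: -828537/10 ≈ -82854.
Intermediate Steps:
h(o) = -2 + o**2 (h(o) = -2 + o*o = -2 + o**2)
l(c, J) = -1 (l(c, J) = -6 + 5 = -1)
W(r) = 1/(-2 + r + r**2) (W(r) = 1/(r + (-2 + r**2)) = 1/(-2 + r + r**2))
g(f, M) = M*f
g(W(3)*l(6 + 5, -2), -93)/(1/(-8909)) = (-93*(-1)/(-2 + 3 + 3**2))/(1/(-8909)) = (-93*(-1)/(-2 + 3 + 9))/(-1/8909) = -93*(-1)/10*(-8909) = -93*(-1/10)*(-8909) = (93/10)*(-8909) = -828537/10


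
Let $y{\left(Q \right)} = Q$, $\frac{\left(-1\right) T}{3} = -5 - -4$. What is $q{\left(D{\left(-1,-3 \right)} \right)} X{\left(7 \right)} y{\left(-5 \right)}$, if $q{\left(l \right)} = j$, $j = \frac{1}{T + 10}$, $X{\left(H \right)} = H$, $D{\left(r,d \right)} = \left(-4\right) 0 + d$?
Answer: $- \frac{35}{13} \approx -2.6923$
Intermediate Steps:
$D{\left(r,d \right)} = d$ ($D{\left(r,d \right)} = 0 + d = d$)
$T = 3$ ($T = - 3 \left(-5 - -4\right) = - 3 \left(-5 + 4\right) = \left(-3\right) \left(-1\right) = 3$)
$j = \frac{1}{13}$ ($j = \frac{1}{3 + 10} = \frac{1}{13} \approx 0.076923$)
$q{\left(l \right)} = \frac{1}{13}$
$q{\left(D{\left(-1,-3 \right)} \right)} X{\left(7 \right)} y{\left(-5 \right)} = \frac{1}{13} \cdot 7 \left(-5\right) = \frac{7}{13} \left(-5\right) = - \frac{35}{13}$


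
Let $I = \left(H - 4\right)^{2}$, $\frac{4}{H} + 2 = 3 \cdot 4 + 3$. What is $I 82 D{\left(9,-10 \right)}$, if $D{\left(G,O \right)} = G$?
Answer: $\frac{1700352}{169} \approx 10061.0$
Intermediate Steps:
$H = \frac{4}{13}$ ($H = \frac{4}{-2 + \left(3 \cdot 4 + 3\right)} = \frac{4}{-2 + \left(12 + 3\right)} = \frac{4}{-2 + 15} = \frac{4}{13} \approx 0.30769$)
$I = \frac{2304}{169}$ ($I = \left(\frac{4}{13} - 4\right)^{2} = \left(- \frac{48}{13}\right)^{2} = \frac{2304}{169} \approx 13.633$)
$I 82 D{\left(9,-10 \right)} = \frac{2304}{169} \cdot 82 \cdot 9 = \frac{188928}{169} \cdot 9 = \frac{1700352}{169}$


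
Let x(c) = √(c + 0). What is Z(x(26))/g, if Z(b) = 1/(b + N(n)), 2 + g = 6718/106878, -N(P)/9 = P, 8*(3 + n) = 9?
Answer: -57714120/1714378159 + 3420096*√26/1714378159 ≈ -0.023492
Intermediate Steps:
n = -15/8 (n = -3 + (⅛)*9 = -3 + 9/8 = -15/8 ≈ -1.8750)
N(P) = -9*P
g = -103519/53439 (g = -2 + 6718/106878 = -2 + 6718*(1/106878) = -2 + 3359/53439 = -103519/53439 ≈ -1.9371)
x(c) = √c
Z(b) = 1/(135/8 + b) (Z(b) = 1/(b - 9*(-15/8)) = 1/(b + 135/8) = 1/(135/8 + b))
Z(x(26))/g = (8/(135 + 8*√26))/(-103519/53439) = (8/(135 + 8*√26))*(-53439/103519) = -427512/(103519*(135 + 8*√26))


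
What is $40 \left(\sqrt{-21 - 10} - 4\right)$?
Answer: $-160 + 40 i \sqrt{31} \approx -160.0 + 222.71 i$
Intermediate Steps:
$40 \left(\sqrt{-21 - 10} - 4\right) = 40 \left(\sqrt{-31} - 4\right) = 40 \left(i \sqrt{31} - 4\right) = 40 \left(-4 + i \sqrt{31}\right) = -160 + 40 i \sqrt{31}$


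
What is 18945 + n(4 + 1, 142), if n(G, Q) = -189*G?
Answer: 18000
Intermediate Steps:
18945 + n(4 + 1, 142) = 18945 - 189*(4 + 1) = 18945 - 189*5 = 18945 - 945 = 18000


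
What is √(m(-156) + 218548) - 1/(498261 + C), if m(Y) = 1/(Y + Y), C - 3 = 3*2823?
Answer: -1/506733 + 5*√212743362/156 ≈ 467.49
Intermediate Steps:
C = 8472 (C = 3 + 3*2823 = 3 + 8469 = 8472)
m(Y) = 1/(2*Y)
√(m(-156) + 218548) - 1/(498261 + C) = √((½)/(-156) + 218548) - 1/(498261 + 8472) = √((½)*(-1/156) + 218548) - 1/506733 = √(-1/312 + 218548) - 1*1/506733 = √(68186975/312) - 1/506733 = 5*√212743362/156 - 1/506733 = -1/506733 + 5*√212743362/156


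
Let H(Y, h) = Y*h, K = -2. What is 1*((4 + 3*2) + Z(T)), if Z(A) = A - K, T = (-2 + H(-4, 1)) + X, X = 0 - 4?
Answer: 2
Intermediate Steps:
X = -4
T = -10 (T = (-2 - 4*1) - 4 = (-2 - 4) - 4 = -6 - 4 = -10)
Z(A) = 2 + A (Z(A) = A - 1*(-2) = A + 2 = 2 + A)
1*((4 + 3*2) + Z(T)) = 1*((4 + 3*2) + (2 - 10)) = 1*((4 + 6) - 8) = 1*(10 - 8) = 1*2 = 2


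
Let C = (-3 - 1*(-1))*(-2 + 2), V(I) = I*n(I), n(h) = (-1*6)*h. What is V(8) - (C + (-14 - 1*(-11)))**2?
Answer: -393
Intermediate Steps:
n(h) = -6*h
V(I) = -6*I**2 (V(I) = I*(-6*I) = -6*I**2)
C = 0 (C = (-3 + 1)*0 = -2*0 = 0)
V(8) - (C + (-14 - 1*(-11)))**2 = -6*8**2 - (0 + (-14 - 1*(-11)))**2 = -6*64 - (0 + (-14 + 11))**2 = -384 - (0 - 3)**2 = -384 - 1*(-3)**2 = -384 - 1*9 = -384 - 9 = -393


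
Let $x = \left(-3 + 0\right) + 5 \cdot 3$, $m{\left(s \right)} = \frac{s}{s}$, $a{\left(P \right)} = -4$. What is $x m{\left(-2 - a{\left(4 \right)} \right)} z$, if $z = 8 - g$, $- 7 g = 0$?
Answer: $96$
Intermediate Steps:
$g = 0$ ($g = \left(- \frac{1}{7}\right) 0 = 0$)
$m{\left(s \right)} = 1$
$x = 12$ ($x = -3 + 15 = 12$)
$z = 8$ ($z = 8 - 0 = 8 + 0 = 8$)
$x m{\left(-2 - a{\left(4 \right)} \right)} z = 12 \cdot 1 \cdot 8 = 12 \cdot 8 = 96$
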